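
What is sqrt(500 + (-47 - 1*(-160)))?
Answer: sqrt(613) ≈ 24.759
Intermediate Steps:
sqrt(500 + (-47 - 1*(-160))) = sqrt(500 + (-47 + 160)) = sqrt(500 + 113) = sqrt(613)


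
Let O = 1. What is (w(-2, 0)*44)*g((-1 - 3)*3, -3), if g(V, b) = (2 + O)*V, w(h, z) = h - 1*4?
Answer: 9504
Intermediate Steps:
w(h, z) = -4 + h (w(h, z) = h - 4 = -4 + h)
g(V, b) = 3*V (g(V, b) = (2 + 1)*V = 3*V)
(w(-2, 0)*44)*g((-1 - 3)*3, -3) = ((-4 - 2)*44)*(3*((-1 - 3)*3)) = (-6*44)*(3*(-4*3)) = -792*(-12) = -264*(-36) = 9504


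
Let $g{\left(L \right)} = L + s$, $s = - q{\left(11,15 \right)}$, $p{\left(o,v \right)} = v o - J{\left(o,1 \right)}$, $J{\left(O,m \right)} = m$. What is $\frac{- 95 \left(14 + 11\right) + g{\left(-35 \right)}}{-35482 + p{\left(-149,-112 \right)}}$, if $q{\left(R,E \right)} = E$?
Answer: $\frac{485}{3759} \approx 0.12902$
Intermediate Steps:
$p{\left(o,v \right)} = -1 + o v$ ($p{\left(o,v \right)} = v o - 1 = o v - 1 = -1 + o v$)
$s = -15$ ($s = \left(-1\right) 15 = -15$)
$g{\left(L \right)} = -15 + L$ ($g{\left(L \right)} = L - 15 = -15 + L$)
$\frac{- 95 \left(14 + 11\right) + g{\left(-35 \right)}}{-35482 + p{\left(-149,-112 \right)}} = \frac{- 95 \left(14 + 11\right) - 50}{-35482 - -16687} = \frac{\left(-95\right) 25 - 50}{-35482 + \left(-1 + 16688\right)} = \frac{-2375 - 50}{-35482 + 16687} = - \frac{2425}{-18795} = \left(-2425\right) \left(- \frac{1}{18795}\right) = \frac{485}{3759}$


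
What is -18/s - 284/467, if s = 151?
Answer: -51290/70517 ≈ -0.72734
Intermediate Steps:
-18/s - 284/467 = -18/151 - 284/467 = -51290/70517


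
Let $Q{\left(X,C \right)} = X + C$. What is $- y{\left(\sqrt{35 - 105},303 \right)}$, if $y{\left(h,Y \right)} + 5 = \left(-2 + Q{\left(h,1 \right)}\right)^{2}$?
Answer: $74 + 2 i \sqrt{70} \approx 74.0 + 16.733 i$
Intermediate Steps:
$Q{\left(X,C \right)} = C + X$
$y{\left(h,Y \right)} = -5 + \left(-1 + h\right)^{2}$ ($y{\left(h,Y \right)} = -5 + \left(-2 + \left(1 + h\right)\right)^{2} = -5 + \left(-1 + h\right)^{2}$)
$- y{\left(\sqrt{35 - 105},303 \right)} = - (-5 + \left(-1 + \sqrt{35 - 105}\right)^{2}) = - (-5 + \left(-1 + \sqrt{-70}\right)^{2}) = - (-5 + \left(-1 + i \sqrt{70}\right)^{2}) = 5 - \left(-1 + i \sqrt{70}\right)^{2}$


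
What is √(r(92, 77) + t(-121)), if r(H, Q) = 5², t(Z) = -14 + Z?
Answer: I*√110 ≈ 10.488*I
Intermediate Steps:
r(H, Q) = 25
√(r(92, 77) + t(-121)) = √(25 + (-14 - 121)) = √(25 - 135) = √(-110) = I*√110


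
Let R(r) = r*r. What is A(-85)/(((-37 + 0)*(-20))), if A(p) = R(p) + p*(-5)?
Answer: 765/74 ≈ 10.338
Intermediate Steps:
R(r) = r²
A(p) = p² - 5*p (A(p) = p² + p*(-5) = p² - 5*p)
A(-85)/(((-37 + 0)*(-20))) = (-85*(-5 - 85))/(((-37 + 0)*(-20))) = (-85*(-90))/((-37*(-20))) = 7650/740 = 7650*(1/740) = 765/74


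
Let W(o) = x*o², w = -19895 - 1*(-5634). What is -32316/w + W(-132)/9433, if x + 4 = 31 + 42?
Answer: 17450209644/134524013 ≈ 129.72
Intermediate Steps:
x = 69 (x = -4 + (31 + 42) = -4 + 73 = 69)
w = -14261 (w = -19895 + 5634 = -14261)
W(o) = 69*o²
-32316/w + W(-132)/9433 = -32316/(-14261) + (69*(-132)²)/9433 = -32316*(-1/14261) + (69*17424)*(1/9433) = 32316/14261 + 1202256*(1/9433) = 32316/14261 + 1202256/9433 = 17450209644/134524013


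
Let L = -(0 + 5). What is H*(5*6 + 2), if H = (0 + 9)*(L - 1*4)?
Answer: -2592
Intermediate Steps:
L = -5 (L = -1*5 = -5)
H = -81 (H = (0 + 9)*(-5 - 1*4) = 9*(-5 - 4) = 9*(-9) = -81)
H*(5*6 + 2) = -81*(5*6 + 2) = -81*(30 + 2) = -81*32 = -2592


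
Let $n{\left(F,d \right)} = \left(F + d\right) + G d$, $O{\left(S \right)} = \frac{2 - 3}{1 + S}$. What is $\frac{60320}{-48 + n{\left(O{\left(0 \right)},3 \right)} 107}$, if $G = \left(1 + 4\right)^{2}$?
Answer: $\frac{60320}{8191} \approx 7.3642$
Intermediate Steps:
$G = 25$ ($G = 5^{2} = 25$)
$O{\left(S \right)} = - \frac{1}{1 + S}$
$n{\left(F,d \right)} = F + 26 d$ ($n{\left(F,d \right)} = \left(F + d\right) + 25 d = F + 26 d$)
$\frac{60320}{-48 + n{\left(O{\left(0 \right)},3 \right)} 107} = \frac{60320}{-48 + \left(- \frac{1}{1 + 0} + 26 \cdot 3\right) 107} = \frac{60320}{-48 + \left(- 1^{-1} + 78\right) 107} = \frac{60320}{-48 + \left(\left(-1\right) 1 + 78\right) 107} = \frac{60320}{-48 + \left(-1 + 78\right) 107} = \frac{60320}{-48 + 77 \cdot 107} = \frac{60320}{-48 + 8239} = \frac{60320}{8191}$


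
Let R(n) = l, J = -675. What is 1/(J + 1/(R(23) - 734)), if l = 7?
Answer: -727/490726 ≈ -0.0014815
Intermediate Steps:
R(n) = 7
1/(J + 1/(R(23) - 734)) = 1/(-675 + 1/(7 - 734)) = 1/(-675 + 1/(-727)) = 1/(-675 - 1/727) = 1/(-490726/727) = -727/490726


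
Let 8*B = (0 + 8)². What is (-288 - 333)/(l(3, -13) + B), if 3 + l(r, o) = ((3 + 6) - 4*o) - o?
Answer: -621/79 ≈ -7.8608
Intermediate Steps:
B = 8 (B = (0 + 8)²/8 = (⅛)*8² = (⅛)*64 = 8)
l(r, o) = 6 - 5*o (l(r, o) = -3 + (((3 + 6) - 4*o) - o) = -3 + ((9 - 4*o) - o) = -3 + (9 - 5*o) = 6 - 5*o)
(-288 - 333)/(l(3, -13) + B) = (-288 - 333)/((6 - 5*(-13)) + 8) = -621/((6 + 65) + 8) = -621/(71 + 8) = -621/79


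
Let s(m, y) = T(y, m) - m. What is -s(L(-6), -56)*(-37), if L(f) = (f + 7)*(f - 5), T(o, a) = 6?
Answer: 629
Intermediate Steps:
L(f) = (-5 + f)*(7 + f) (L(f) = (7 + f)*(-5 + f) = (-5 + f)*(7 + f))
s(m, y) = 6 - m
-s(L(-6), -56)*(-37) = -(6 - (-35 + (-6)² + 2*(-6)))*(-37) = -(6 - (-35 + 36 - 12))*(-37) = -(6 - 1*(-11))*(-37) = -(6 + 11)*(-37) = -1*17*(-37) = -17*(-37) = 629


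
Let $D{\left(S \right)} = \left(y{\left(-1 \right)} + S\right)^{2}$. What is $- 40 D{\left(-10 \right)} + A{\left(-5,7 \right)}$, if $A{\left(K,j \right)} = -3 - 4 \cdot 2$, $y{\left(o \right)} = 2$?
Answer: $-2571$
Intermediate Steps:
$D{\left(S \right)} = \left(2 + S\right)^{2}$
$A{\left(K,j \right)} = -11$ ($A{\left(K,j \right)} = -3 - 8 = -11$)
$- 40 D{\left(-10 \right)} + A{\left(-5,7 \right)} = - 40 \left(2 - 10\right)^{2} - 11 = - 40 \left(-8\right)^{2} - 11 = \left(-40\right) 64 - 11 = -2560 - 11 = -2571$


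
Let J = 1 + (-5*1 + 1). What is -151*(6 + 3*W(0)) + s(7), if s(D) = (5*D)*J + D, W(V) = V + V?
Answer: -1004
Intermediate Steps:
W(V) = 2*V
J = -3 (J = 1 + (-5 + 1) = 1 - 4 = -3)
s(D) = -14*D (s(D) = (5*D)*(-3) + D = -15*D + D = -14*D)
-151*(6 + 3*W(0)) + s(7) = -151*(6 + 3*(2*0)) - 14*7 = -151*(6 + 3*0) - 98 = -151*(6 + 0) - 98 = -151*6 - 98 = -906 - 98 = -1004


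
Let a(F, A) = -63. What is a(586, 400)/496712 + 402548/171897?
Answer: 199939592665/85383302664 ≈ 2.3417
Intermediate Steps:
a(586, 400)/496712 + 402548/171897 = -63/496712 + 402548/171897 = 199939592665/85383302664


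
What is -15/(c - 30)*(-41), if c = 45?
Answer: 41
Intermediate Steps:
-15/(c - 30)*(-41) = -15/(45 - 30)*(-41) = -15/15*(-41) = -15*1/15*(-41) = -1*(-41) = 41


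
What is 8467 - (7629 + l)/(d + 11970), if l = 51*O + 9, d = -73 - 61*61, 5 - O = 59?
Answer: 17305327/2044 ≈ 8466.4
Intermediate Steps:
O = -54 (O = 5 - 1*59 = 5 - 59 = -54)
d = -3794 (d = -73 - 3721 = -3794)
l = -2745 (l = 51*(-54) + 9 = -2754 + 9 = -2745)
8467 - (7629 + l)/(d + 11970) = 8467 - (7629 - 2745)/(-3794 + 11970) = 8467 - 4884/8176 = 8467 - 1*1221/2044 = 8467 - 1221/2044 = 17305327/2044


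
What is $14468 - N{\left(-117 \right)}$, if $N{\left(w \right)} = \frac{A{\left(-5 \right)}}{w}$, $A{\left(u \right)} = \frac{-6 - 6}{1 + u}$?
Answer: $\frac{564253}{39} \approx 14468.0$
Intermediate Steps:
$A{\left(u \right)} = - \frac{12}{1 + u}$
$N{\left(w \right)} = \frac{3}{w}$ ($N{\left(w \right)} = \frac{\left(-12\right) \frac{1}{1 - 5}}{w} = \frac{\left(-12\right) \frac{1}{-4}}{w} = \frac{\left(-12\right) \left(- \frac{1}{4}\right)}{w} = \frac{3}{w}$)
$14468 - N{\left(-117 \right)} = 14468 - \frac{3}{-117} = 14468 - 3 \left(- \frac{1}{117}\right) = 14468 - - \frac{1}{39} = 14468 + \frac{1}{39} = \frac{564253}{39}$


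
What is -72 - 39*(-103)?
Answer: 3945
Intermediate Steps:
-72 - 39*(-103) = -72 + 4017 = 3945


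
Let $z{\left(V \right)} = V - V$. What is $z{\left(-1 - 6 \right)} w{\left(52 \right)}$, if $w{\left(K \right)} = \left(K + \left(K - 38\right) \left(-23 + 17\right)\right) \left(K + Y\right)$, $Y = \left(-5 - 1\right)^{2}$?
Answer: $0$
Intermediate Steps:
$z{\left(V \right)} = 0$
$Y = 36$ ($Y = \left(-6\right)^{2} = 36$)
$w{\left(K \right)} = \left(36 + K\right) \left(228 - 5 K\right)$ ($w{\left(K \right)} = \left(K + \left(K - 38\right) \left(-23 + 17\right)\right) \left(K + 36\right) = \left(K + \left(-38 + K\right) \left(-6\right)\right) \left(36 + K\right) = \left(K - \left(-228 + 6 K\right)\right) \left(36 + K\right) = \left(228 - 5 K\right) \left(36 + K\right) = \left(36 + K\right) \left(228 - 5 K\right)$)
$z{\left(-1 - 6 \right)} w{\left(52 \right)} = 0 \left(8208 - 5 \cdot 52^{2} + 48 \cdot 52\right) = 0 \left(8208 - 13520 + 2496\right) = 0 \left(-2816\right) = 0$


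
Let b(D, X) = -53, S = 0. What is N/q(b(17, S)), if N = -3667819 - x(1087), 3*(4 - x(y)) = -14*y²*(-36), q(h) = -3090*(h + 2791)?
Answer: -194835769/8460420 ≈ -23.029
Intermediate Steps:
q(h) = -8624190 - 3090*h (q(h) = -3090*(2791 + h) = -8624190 - 3090*h)
x(y) = 4 - 168*y² (x(y) = 4 - (-14*y²)*(-36)/3 = 4 - 168*y²)
N = 194835769 (N = -3667819 - (4 - 168*1087²) = -3667819 - (4 - 168*1181569) = -3667819 - (4 - 198503592) = -3667819 - 1*(-198503588) = -3667819 + 198503588 = 194835769)
N/q(b(17, S)) = 194835769/(-8624190 - 3090*(-53)) = 194835769/(-8624190 + 163770) = 194835769/(-8460420) = 194835769*(-1/8460420) = -194835769/8460420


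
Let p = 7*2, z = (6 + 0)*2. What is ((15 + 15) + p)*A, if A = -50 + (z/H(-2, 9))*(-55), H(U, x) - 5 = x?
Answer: -29920/7 ≈ -4274.3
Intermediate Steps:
H(U, x) = 5 + x
z = 12 (z = 6*2 = 12)
p = 14
A = -680/7 (A = -50 + (12/(5 + 9))*(-55) = -50 + (12/14)*(-55) = -50 + (12*(1/14))*(-55) = -50 + (6/7)*(-55) = -50 - 330/7 = -680/7 ≈ -97.143)
((15 + 15) + p)*A = ((15 + 15) + 14)*(-680/7) = (30 + 14)*(-680/7) = 44*(-680/7) = -29920/7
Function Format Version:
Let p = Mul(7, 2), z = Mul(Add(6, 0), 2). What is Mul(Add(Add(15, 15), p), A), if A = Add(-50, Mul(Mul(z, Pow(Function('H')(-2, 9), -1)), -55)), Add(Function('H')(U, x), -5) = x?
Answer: Rational(-29920, 7) ≈ -4274.3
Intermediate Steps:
Function('H')(U, x) = Add(5, x)
z = 12 (z = Mul(6, 2) = 12)
p = 14
A = Rational(-680, 7) (A = Add(-50, Mul(Mul(12, Pow(Add(5, 9), -1)), -55)) = Add(-50, Mul(Mul(12, Pow(14, -1)), -55)) = Add(-50, Mul(Mul(12, Rational(1, 14)), -55)) = Add(-50, Mul(Rational(6, 7), -55)) = Add(-50, Rational(-330, 7)) = Rational(-680, 7) ≈ -97.143)
Mul(Add(Add(15, 15), p), A) = Mul(Add(Add(15, 15), 14), Rational(-680, 7)) = Mul(Add(30, 14), Rational(-680, 7)) = Mul(44, Rational(-680, 7)) = Rational(-29920, 7)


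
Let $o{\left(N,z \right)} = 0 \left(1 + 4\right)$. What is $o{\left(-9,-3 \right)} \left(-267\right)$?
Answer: $0$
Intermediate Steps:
$o{\left(N,z \right)} = 0$ ($o{\left(N,z \right)} = 0 \cdot 5 = 0$)
$o{\left(-9,-3 \right)} \left(-267\right) = 0 \left(-267\right) = 0$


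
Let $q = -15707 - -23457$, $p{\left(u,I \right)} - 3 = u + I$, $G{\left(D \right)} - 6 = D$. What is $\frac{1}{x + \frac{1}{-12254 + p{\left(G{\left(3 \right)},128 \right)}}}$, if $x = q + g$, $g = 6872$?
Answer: $\frac{12114}{177130907} \approx 6.839 \cdot 10^{-5}$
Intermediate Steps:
$G{\left(D \right)} = 6 + D$
$p{\left(u,I \right)} = 3 + I + u$ ($p{\left(u,I \right)} = 3 + \left(u + I\right) = 3 + \left(I + u\right) = 3 + I + u$)
$q = 7750$ ($q = -15707 + 23457 = 7750$)
$x = 14622$ ($x = 7750 + 6872 = 14622$)
$\frac{1}{x + \frac{1}{-12254 + p{\left(G{\left(3 \right)},128 \right)}}} = \frac{1}{14622 + \frac{1}{-12254 + \left(3 + 128 + \left(6 + 3\right)\right)}} = \frac{1}{14622 + \frac{1}{-12254 + \left(3 + 128 + 9\right)}} = \frac{1}{14622 + \frac{1}{-12254 + 140}} = \frac{1}{14622 + \frac{1}{-12114}} = \frac{1}{14622 - \frac{1}{12114}} = \frac{1}{\frac{177130907}{12114}} = \frac{12114}{177130907}$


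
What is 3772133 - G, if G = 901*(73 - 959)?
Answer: 4570419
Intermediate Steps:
G = -798286 (G = 901*(-886) = -798286)
3772133 - G = 3772133 - 1*(-798286) = 3772133 + 798286 = 4570419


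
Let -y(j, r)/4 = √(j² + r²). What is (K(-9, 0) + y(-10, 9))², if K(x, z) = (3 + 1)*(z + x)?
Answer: 4192 + 288*√181 ≈ 8066.6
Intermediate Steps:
K(x, z) = 4*x + 4*z (K(x, z) = 4*(x + z) = 4*x + 4*z)
y(j, r) = -4*√(j² + r²)
(K(-9, 0) + y(-10, 9))² = ((4*(-9) + 4*0) - 4*√((-10)² + 9²))² = ((-36 + 0) - 4*√(100 + 81))² = (-36 - 4*√181)²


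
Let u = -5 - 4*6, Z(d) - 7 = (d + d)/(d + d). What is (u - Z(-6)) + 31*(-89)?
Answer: -2796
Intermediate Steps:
Z(d) = 8 (Z(d) = 7 + (d + d)/(d + d) = 7 + (2*d)/((2*d)) = 7 + (2*d)*(1/(2*d)) = 7 + 1 = 8)
u = -29 (u = -5 - 24 = -29)
(u - Z(-6)) + 31*(-89) = (-29 - 1*8) + 31*(-89) = (-29 - 8) - 2759 = -37 - 2759 = -2796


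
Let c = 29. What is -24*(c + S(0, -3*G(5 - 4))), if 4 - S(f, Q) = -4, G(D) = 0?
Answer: -888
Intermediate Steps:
S(f, Q) = 8 (S(f, Q) = 4 - 1*(-4) = 4 + 4 = 8)
-24*(c + S(0, -3*G(5 - 4))) = -24*(29 + 8) = -24*37 = -888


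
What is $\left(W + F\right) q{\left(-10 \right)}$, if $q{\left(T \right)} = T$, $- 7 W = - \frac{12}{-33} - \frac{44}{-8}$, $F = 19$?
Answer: $- \frac{13985}{77} \approx -181.62$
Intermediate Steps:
$W = - \frac{129}{154}$ ($W = - \frac{- \frac{12}{-33} - \frac{44}{-8}}{7} = - \frac{\left(-12\right) \left(- \frac{1}{33}\right) - - \frac{11}{2}}{7} = - \frac{\frac{4}{11} + \frac{11}{2}}{7} = \left(- \frac{1}{7}\right) \frac{129}{22} = - \frac{129}{154} \approx -0.83766$)
$\left(W + F\right) q{\left(-10 \right)} = \left(- \frac{129}{154} + 19\right) \left(-10\right) = \frac{2797}{154} \left(-10\right) = - \frac{13985}{77}$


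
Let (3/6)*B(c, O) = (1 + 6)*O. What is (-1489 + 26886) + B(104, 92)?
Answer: 26685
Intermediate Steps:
B(c, O) = 14*O (B(c, O) = 2*((1 + 6)*O) = 2*(7*O) = 14*O)
(-1489 + 26886) + B(104, 92) = (-1489 + 26886) + 14*92 = 25397 + 1288 = 26685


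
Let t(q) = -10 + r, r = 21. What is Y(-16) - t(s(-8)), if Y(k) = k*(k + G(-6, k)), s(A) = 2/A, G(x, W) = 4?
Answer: 181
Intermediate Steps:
t(q) = 11 (t(q) = -10 + 21 = 11)
Y(k) = k*(4 + k) (Y(k) = k*(k + 4) = k*(4 + k))
Y(-16) - t(s(-8)) = -16*(4 - 16) - 1*11 = -16*(-12) - 11 = 192 - 11 = 181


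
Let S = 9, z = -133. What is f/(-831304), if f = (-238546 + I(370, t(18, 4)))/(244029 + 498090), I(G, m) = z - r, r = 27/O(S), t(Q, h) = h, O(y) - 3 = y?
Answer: 954725/2467705972704 ≈ 3.8689e-7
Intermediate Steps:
O(y) = 3 + y
r = 9/4 (r = 27/(3 + 9) = 27/12 = 27*(1/12) = 9/4 ≈ 2.2500)
I(G, m) = -541/4 (I(G, m) = -133 - 1*9/4 = -133 - 9/4 = -541/4)
f = -954725/2968476 (f = (-238546 - 541/4)/(244029 + 498090) = -954725/4/742119 = -954725/4*1/742119 = -954725/2968476 ≈ -0.32162)
f/(-831304) = -954725/2968476/(-831304) = -954725/2968476*(-1/831304) = 954725/2467705972704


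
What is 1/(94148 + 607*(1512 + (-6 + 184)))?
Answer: 1/1119978 ≈ 8.9287e-7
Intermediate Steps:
1/(94148 + 607*(1512 + (-6 + 184))) = 1/(94148 + 607*(1512 + 178)) = 1/(94148 + 607*1690) = 1/(94148 + 1025830) = 1/1119978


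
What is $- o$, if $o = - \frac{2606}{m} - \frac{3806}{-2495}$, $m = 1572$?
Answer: $\frac{259469}{1961070} \approx 0.13231$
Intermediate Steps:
$o = - \frac{259469}{1961070}$ ($o = - \frac{2606}{1572} - \frac{3806}{-2495} = \left(-2606\right) \frac{1}{1572} - - \frac{3806}{2495} = - \frac{1303}{786} + \frac{3806}{2495} = - \frac{259469}{1961070} \approx -0.13231$)
$- o = \left(-1\right) \left(- \frac{259469}{1961070}\right) = \frac{259469}{1961070}$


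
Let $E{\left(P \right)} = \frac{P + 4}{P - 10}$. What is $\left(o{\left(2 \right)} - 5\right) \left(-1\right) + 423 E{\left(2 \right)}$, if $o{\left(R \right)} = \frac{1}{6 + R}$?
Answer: $- \frac{2499}{8} \approx -312.38$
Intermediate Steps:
$E{\left(P \right)} = \frac{4 + P}{-10 + P}$
$\left(o{\left(2 \right)} - 5\right) \left(-1\right) + 423 E{\left(2 \right)} = \left(\frac{1}{6 + 2} - 5\right) \left(-1\right) + 423 \frac{4 + 2}{-10 + 2} = \left(\frac{1}{8} - 5\right) \left(-1\right) + 423 \frac{1}{-8} \cdot 6 = \left(\frac{1}{8} - 5\right) \left(-1\right) + 423 \left(\left(- \frac{1}{8}\right) 6\right) = \left(- \frac{39}{8}\right) \left(-1\right) + 423 \left(- \frac{3}{4}\right) = \frac{39}{8} - \frac{1269}{4} = - \frac{2499}{8}$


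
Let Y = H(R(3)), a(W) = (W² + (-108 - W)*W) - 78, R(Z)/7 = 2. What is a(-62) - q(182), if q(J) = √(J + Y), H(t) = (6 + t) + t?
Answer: 6618 - 6*√6 ≈ 6603.3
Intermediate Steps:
R(Z) = 14 (R(Z) = 7*2 = 14)
H(t) = 6 + 2*t
a(W) = -78 + W² + W*(-108 - W) (a(W) = (W² + W*(-108 - W)) - 78 = -78 + W² + W*(-108 - W))
Y = 34 (Y = 6 + 2*14 = 6 + 28 = 34)
q(J) = √(34 + J) (q(J) = √(J + 34) = √(34 + J))
a(-62) - q(182) = (-78 - 108*(-62)) - √(34 + 182) = (-78 + 6696) - √216 = 6618 - 6*√6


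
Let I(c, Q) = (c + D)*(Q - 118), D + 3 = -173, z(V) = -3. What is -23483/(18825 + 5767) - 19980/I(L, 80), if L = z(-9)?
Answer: -325539763/83637392 ≈ -3.8923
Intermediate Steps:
D = -176 (D = -3 - 173 = -176)
L = -3
I(c, Q) = (-176 + c)*(-118 + Q) (I(c, Q) = (c - 176)*(Q - 118) = (-176 + c)*(-118 + Q))
-23483/(18825 + 5767) - 19980/I(L, 80) = -23483/(18825 + 5767) - 19980/(20768 - 176*80 - 118*(-3) + 80*(-3)) = -23483/24592 - 19980/(20768 - 14080 + 354 - 240) = -23483*1/24592 - 19980/6802 = -23483/24592 - 19980*1/6802 = -23483/24592 - 9990/3401 = -325539763/83637392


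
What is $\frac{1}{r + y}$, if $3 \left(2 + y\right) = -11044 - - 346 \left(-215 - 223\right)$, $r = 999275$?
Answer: $\frac{3}{2835227} \approx 1.0581 \cdot 10^{-6}$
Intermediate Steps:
$y = - \frac{162598}{3}$ ($y = -2 + \frac{-11044 - - 346 \left(-215 - 223\right)}{3} = -2 + \frac{-11044 - \left(-346\right) \left(-438\right)}{3} = -2 + \frac{-11044 - 151548}{3} = -2 + \frac{1}{3} \left(-162592\right) = -2 - \frac{162592}{3} = - \frac{162598}{3} \approx -54199.0$)
$\frac{1}{r + y} = \frac{1}{999275 - \frac{162598}{3}} = \frac{1}{\frac{2835227}{3}} = \frac{3}{2835227}$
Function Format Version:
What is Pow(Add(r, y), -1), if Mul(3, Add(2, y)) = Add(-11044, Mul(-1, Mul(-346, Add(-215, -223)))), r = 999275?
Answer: Rational(3, 2835227) ≈ 1.0581e-6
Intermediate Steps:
y = Rational(-162598, 3) (y = Add(-2, Mul(Rational(1, 3), Add(-11044, Mul(-1, Mul(-346, Add(-215, -223)))))) = Add(-2, Mul(Rational(1, 3), Add(-11044, Mul(-1, Mul(-346, -438))))) = Add(-2, Mul(Rational(1, 3), Add(-11044, Mul(-1, 151548)))) = Add(-2, Mul(Rational(1, 3), Add(-11044, -151548))) = Add(-2, Mul(Rational(1, 3), -162592)) = Add(-2, Rational(-162592, 3)) = Rational(-162598, 3) ≈ -54199.)
Pow(Add(r, y), -1) = Pow(Add(999275, Rational(-162598, 3)), -1) = Pow(Rational(2835227, 3), -1) = Rational(3, 2835227)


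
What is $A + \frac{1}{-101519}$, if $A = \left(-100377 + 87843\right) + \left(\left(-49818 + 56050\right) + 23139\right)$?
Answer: $\frac{1709275402}{101519} \approx 16837.0$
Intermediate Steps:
$A = 16837$ ($A = -12534 + \left(6232 + 23139\right) = -12534 + 29371 = 16837$)
$A + \frac{1}{-101519} = 16837 + \frac{1}{-101519} = 16837 - \frac{1}{101519} = \frac{1709275402}{101519}$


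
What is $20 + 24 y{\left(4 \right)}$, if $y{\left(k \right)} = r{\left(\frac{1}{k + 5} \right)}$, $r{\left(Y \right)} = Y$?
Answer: $\frac{68}{3} \approx 22.667$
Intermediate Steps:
$y{\left(k \right)} = \frac{1}{5 + k}$ ($y{\left(k \right)} = \frac{1}{k + 5} = \frac{1}{5 + k}$)
$20 + 24 y{\left(4 \right)} = 20 + \frac{24}{5 + 4} = 20 + \frac{24}{9} = 20 + 24 \cdot \frac{1}{9} = 20 + \frac{8}{3} = \frac{68}{3}$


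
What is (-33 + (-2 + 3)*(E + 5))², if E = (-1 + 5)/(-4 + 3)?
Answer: 1024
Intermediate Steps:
E = -4 (E = 4/(-1) = 4*(-1) = -4)
(-33 + (-2 + 3)*(E + 5))² = (-33 + (-2 + 3)*(-4 + 5))² = (-33 + 1*1)² = (-33 + 1)² = (-32)² = 1024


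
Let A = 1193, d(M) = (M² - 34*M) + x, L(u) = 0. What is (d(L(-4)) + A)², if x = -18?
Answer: 1380625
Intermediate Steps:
d(M) = -18 + M² - 34*M (d(M) = (M² - 34*M) - 18 = -18 + M² - 34*M)
(d(L(-4)) + A)² = ((-18 + 0² - 34*0) + 1193)² = ((-18 + 0 + 0) + 1193)² = (-18 + 1193)² = 1175² = 1380625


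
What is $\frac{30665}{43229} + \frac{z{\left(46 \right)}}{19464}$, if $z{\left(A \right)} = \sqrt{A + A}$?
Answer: $\frac{30665}{43229} + \frac{\sqrt{23}}{9732} \approx 0.70985$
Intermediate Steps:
$z{\left(A \right)} = \sqrt{2} \sqrt{A}$ ($z{\left(A \right)} = \sqrt{2 A} = \sqrt{2} \sqrt{A}$)
$\frac{30665}{43229} + \frac{z{\left(46 \right)}}{19464} = \frac{30665}{43229} + \frac{\sqrt{2} \sqrt{46}}{19464} = 30665 \cdot \frac{1}{43229} + 2 \sqrt{23} \cdot \frac{1}{19464} = \frac{30665}{43229} + \frac{\sqrt{23}}{9732}$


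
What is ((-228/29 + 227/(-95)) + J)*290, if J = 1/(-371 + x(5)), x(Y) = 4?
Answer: -20735872/6973 ≈ -2973.7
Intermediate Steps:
J = -1/367 (J = 1/(-371 + 4) = 1/(-367) = -1/367 ≈ -0.0027248)
((-228/29 + 227/(-95)) + J)*290 = ((-228/29 + 227/(-95)) - 1/367)*290 = ((-228*1/29 + 227*(-1/95)) - 1/367)*290 = ((-228/29 - 227/95) - 1/367)*290 = (-28243/2755 - 1/367)*290 = -10367936/1011085*290 = -20735872/6973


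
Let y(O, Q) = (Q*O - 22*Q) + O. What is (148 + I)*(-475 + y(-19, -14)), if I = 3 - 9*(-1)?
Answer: 12800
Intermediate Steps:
I = 12 (I = 3 + 9 = 12)
y(O, Q) = O - 22*Q + O*Q (y(O, Q) = (O*Q - 22*Q) + O = (-22*Q + O*Q) + O = O - 22*Q + O*Q)
(148 + I)*(-475 + y(-19, -14)) = (148 + 12)*(-475 + (-19 - 22*(-14) - 19*(-14))) = 160*(-475 + (-19 + 308 + 266)) = 160*(-475 + 555) = 160*80 = 12800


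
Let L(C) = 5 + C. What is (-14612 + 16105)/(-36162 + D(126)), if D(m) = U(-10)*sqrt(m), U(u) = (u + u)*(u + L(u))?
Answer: -428491/10288494 - 37325*sqrt(14)/36009729 ≈ -0.045526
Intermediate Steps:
U(u) = 2*u*(5 + 2*u) (U(u) = (u + u)*(u + (5 + u)) = (2*u)*(5 + 2*u) = 2*u*(5 + 2*u))
D(m) = 300*sqrt(m) (D(m) = (2*(-10)*(5 + 2*(-10)))*sqrt(m) = (2*(-10)*(5 - 20))*sqrt(m) = (2*(-10)*(-15))*sqrt(m) = 300*sqrt(m))
(-14612 + 16105)/(-36162 + D(126)) = (-14612 + 16105)/(-36162 + 300*sqrt(126)) = 1493/(-36162 + 300*(3*sqrt(14))) = 1493/(-36162 + 900*sqrt(14))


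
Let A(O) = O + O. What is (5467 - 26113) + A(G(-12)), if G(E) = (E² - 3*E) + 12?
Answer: -20262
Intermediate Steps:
G(E) = 12 + E² - 3*E
A(O) = 2*O
(5467 - 26113) + A(G(-12)) = (5467 - 26113) + 2*(12 + (-12)² - 3*(-12)) = -20646 + 2*(12 + 144 + 36) = -20646 + 2*192 = -20646 + 384 = -20262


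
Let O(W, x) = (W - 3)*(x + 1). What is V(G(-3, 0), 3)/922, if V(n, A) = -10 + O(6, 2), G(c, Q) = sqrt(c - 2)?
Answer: -1/922 ≈ -0.0010846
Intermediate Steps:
O(W, x) = (1 + x)*(-3 + W) (O(W, x) = (-3 + W)*(1 + x) = (1 + x)*(-3 + W))
G(c, Q) = sqrt(-2 + c)
V(n, A) = -1 (V(n, A) = -10 + (-3 + 6 - 3*2 + 6*2) = -10 + (-3 + 6 - 6 + 12) = -10 + 9 = -1)
V(G(-3, 0), 3)/922 = -1/922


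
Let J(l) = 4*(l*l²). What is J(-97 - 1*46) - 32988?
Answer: -11729816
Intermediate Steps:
J(l) = 4*l³
J(-97 - 1*46) - 32988 = 4*(-97 - 1*46)³ - 32988 = 4*(-97 - 46)³ - 32988 = 4*(-143)³ - 32988 = 4*(-2924207) - 32988 = -11696828 - 32988 = -11729816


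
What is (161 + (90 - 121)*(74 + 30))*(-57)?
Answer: 174591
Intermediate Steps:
(161 + (90 - 121)*(74 + 30))*(-57) = (161 - 31*104)*(-57) = (161 - 3224)*(-57) = -3063*(-57) = 174591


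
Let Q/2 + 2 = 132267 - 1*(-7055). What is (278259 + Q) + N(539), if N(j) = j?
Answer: 557438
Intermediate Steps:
Q = 278640 (Q = -4 + 2*(132267 - 1*(-7055)) = -4 + 2*(132267 + 7055) = -4 + 2*139322 = -4 + 278644 = 278640)
(278259 + Q) + N(539) = (278259 + 278640) + 539 = 556899 + 539 = 557438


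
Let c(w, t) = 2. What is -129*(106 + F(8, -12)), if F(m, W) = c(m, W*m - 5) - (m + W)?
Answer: -14448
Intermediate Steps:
F(m, W) = 2 - W - m (F(m, W) = 2 - (m + W) = 2 - (W + m) = 2 + (-W - m) = 2 - W - m)
-129*(106 + F(8, -12)) = -129*(106 + (2 - 1*(-12) - 1*8)) = -129*(106 + (2 + 12 - 8)) = -129*(106 + 6) = -129*112 = -14448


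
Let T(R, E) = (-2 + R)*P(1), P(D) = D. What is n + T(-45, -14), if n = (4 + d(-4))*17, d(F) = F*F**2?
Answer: -1067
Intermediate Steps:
d(F) = F**3
T(R, E) = -2 + R (T(R, E) = (-2 + R)*1 = -2 + R)
n = -1020 (n = (4 + (-4)**3)*17 = (4 - 64)*17 = -60*17 = -1020)
n + T(-45, -14) = -1020 + (-2 - 45) = -1020 - 47 = -1067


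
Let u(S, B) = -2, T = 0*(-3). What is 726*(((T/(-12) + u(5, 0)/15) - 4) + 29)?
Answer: 90266/5 ≈ 18053.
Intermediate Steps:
T = 0
726*(((T/(-12) + u(5, 0)/15) - 4) + 29) = 726*(((0/(-12) - 2/15) - 4) + 29) = 726*(((0*(-1/12) - 2*1/15) - 4) + 29) = 726*(((0 - 2/15) - 4) + 29) = 726*((-2/15 - 4) + 29) = 726*(-62/15 + 29) = 726*(373/15) = 90266/5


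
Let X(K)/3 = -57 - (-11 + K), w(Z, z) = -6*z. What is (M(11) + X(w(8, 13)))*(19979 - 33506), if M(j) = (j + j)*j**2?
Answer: -37307466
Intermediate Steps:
X(K) = -138 - 3*K (X(K) = 3*(-57 - (-11 + K)) = 3*(-57 + (11 - K)) = 3*(-46 - K) = -138 - 3*K)
M(j) = 2*j**3 (M(j) = (2*j)*j**2 = 2*j**3)
(M(11) + X(w(8, 13)))*(19979 - 33506) = (2*11**3 + (-138 - (-18)*13))*(19979 - 33506) = (2*1331 + (-138 - 3*(-78)))*(-13527) = (2662 + (-138 + 234))*(-13527) = (2662 + 96)*(-13527) = 2758*(-13527) = -37307466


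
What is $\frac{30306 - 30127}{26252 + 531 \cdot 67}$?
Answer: $\frac{179}{61829} \approx 0.0028951$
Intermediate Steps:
$\frac{30306 - 30127}{26252 + 531 \cdot 67} = \frac{179}{26252 + 35577} = \frac{179}{61829}$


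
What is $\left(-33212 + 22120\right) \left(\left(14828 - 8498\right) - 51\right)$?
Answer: $-69646668$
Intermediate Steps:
$\left(-33212 + 22120\right) \left(\left(14828 - 8498\right) - 51\right) = - 11092 \left(\left(14828 - 8498\right) - 51\right) = - 11092 \left(6330 - 51\right) = \left(-11092\right) 6279 = -69646668$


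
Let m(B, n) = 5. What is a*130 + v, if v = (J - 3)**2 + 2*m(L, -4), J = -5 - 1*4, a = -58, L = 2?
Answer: -7386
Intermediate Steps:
J = -9 (J = -5 - 4 = -9)
v = 154 (v = (-9 - 3)**2 + 2*5 = (-12)**2 + 10 = 144 + 10 = 154)
a*130 + v = -58*130 + 154 = -7540 + 154 = -7386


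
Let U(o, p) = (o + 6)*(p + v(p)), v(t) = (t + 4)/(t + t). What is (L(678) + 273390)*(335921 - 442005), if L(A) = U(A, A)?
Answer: -8840607737280/113 ≈ -7.8235e+10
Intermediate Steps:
v(t) = (4 + t)/(2*t) (v(t) = (4 + t)/((2*t)) = (4 + t)*(1/(2*t)) = (4 + t)/(2*t))
U(o, p) = (6 + o)*(p + (4 + p)/(2*p)) (U(o, p) = (o + 6)*(p + (4 + p)/(2*p)) = (6 + o)*(p + (4 + p)/(2*p)))
L(A) = 5 + A**2 + 12/A + 13*A/2 (L(A) = 3 + A/2 + 6*A + 12/A + A*A + 2*A/A = 3 + A/2 + 6*A + 12/A + A**2 + 2 = 5 + A**2 + 12/A + 13*A/2)
(L(678) + 273390)*(335921 - 442005) = ((5 + 678**2 + 12/678 + (13/2)*678) + 273390)*(335921 - 442005) = ((5 + 459684 + 12*(1/678) + 4407) + 273390)*(-106084) = ((5 + 459684 + 2/113 + 4407) + 273390)*(-106084) = (52442850/113 + 273390)*(-106084) = (83335920/113)*(-106084) = -8840607737280/113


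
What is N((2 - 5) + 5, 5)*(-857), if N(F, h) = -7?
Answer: 5999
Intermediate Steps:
N((2 - 5) + 5, 5)*(-857) = -7*(-857) = 5999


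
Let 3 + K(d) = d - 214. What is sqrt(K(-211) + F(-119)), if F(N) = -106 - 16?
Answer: 5*I*sqrt(22) ≈ 23.452*I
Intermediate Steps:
K(d) = -217 + d (K(d) = -3 + (d - 214) = -3 + (-214 + d) = -217 + d)
F(N) = -122
sqrt(K(-211) + F(-119)) = sqrt((-217 - 211) - 122) = sqrt(-428 - 122) = sqrt(-550) = 5*I*sqrt(22)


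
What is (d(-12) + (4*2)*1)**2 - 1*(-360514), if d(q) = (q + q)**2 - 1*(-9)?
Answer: 712163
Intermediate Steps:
d(q) = 9 + 4*q**2 (d(q) = (2*q)**2 + 9 = 4*q**2 + 9 = 9 + 4*q**2)
(d(-12) + (4*2)*1)**2 - 1*(-360514) = ((9 + 4*(-12)**2) + (4*2)*1)**2 - 1*(-360514) = ((9 + 4*144) + 8*1)**2 + 360514 = ((9 + 576) + 8)**2 + 360514 = (585 + 8)**2 + 360514 = 593**2 + 360514 = 351649 + 360514 = 712163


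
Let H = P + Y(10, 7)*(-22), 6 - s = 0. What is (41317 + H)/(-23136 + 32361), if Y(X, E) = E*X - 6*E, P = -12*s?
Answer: 13543/3075 ≈ 4.4042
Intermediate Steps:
s = 6 (s = 6 - 1*0 = 6 + 0 = 6)
P = -72 (P = -12*6 = -72)
Y(X, E) = -6*E + E*X
H = -688 (H = -72 + (7*(-6 + 10))*(-22) = -72 + (7*4)*(-22) = -72 + 28*(-22) = -72 - 616 = -688)
(41317 + H)/(-23136 + 32361) = (41317 - 688)/(-23136 + 32361) = 40629/9225 = 40629*(1/9225) = 13543/3075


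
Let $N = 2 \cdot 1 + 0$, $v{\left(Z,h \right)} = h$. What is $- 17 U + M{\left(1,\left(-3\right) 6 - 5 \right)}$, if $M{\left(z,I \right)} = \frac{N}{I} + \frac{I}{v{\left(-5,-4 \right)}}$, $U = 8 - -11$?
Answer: $- \frac{29195}{92} \approx -317.34$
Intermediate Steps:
$N = 2$ ($N = 2 + 0 = 2$)
$U = 19$ ($U = 8 + 11 = 19$)
$M{\left(z,I \right)} = \frac{2}{I} - \frac{I}{4}$ ($M{\left(z,I \right)} = \frac{2}{I} + \frac{I}{-4} = \frac{2}{I} + I \left(- \frac{1}{4}\right) = \frac{2}{I} - \frac{I}{4}$)
$- 17 U + M{\left(1,\left(-3\right) 6 - 5 \right)} = \left(-17\right) 19 - \left(- \frac{2}{\left(-3\right) 6 - 5} + \frac{\left(-3\right) 6 - 5}{4}\right) = -323 - \left(- \frac{2}{-18 - 5} + \frac{-18 - 5}{4}\right) = -323 + \left(\frac{2}{-23} - - \frac{23}{4}\right) = -323 + \left(2 \left(- \frac{1}{23}\right) + \frac{23}{4}\right) = -323 + \left(- \frac{2}{23} + \frac{23}{4}\right) = -323 + \frac{521}{92} = - \frac{29195}{92}$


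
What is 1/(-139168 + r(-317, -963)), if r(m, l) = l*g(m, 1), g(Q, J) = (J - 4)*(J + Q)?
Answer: -1/1052092 ≈ -9.5049e-7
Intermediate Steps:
g(Q, J) = (-4 + J)*(J + Q)
r(m, l) = l*(-3 - 3*m) (r(m, l) = l*(1² - 4*1 - 4*m + 1*m) = l*(1 - 4 - 4*m + m) = l*(-3 - 3*m))
1/(-139168 + r(-317, -963)) = 1/(-139168 - 3*(-963)*(1 - 317)) = 1/(-139168 - 3*(-963)*(-316)) = 1/(-139168 - 912924) = 1/(-1052092) = -1/1052092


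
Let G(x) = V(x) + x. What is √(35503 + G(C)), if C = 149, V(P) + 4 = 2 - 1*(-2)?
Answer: 2*√8913 ≈ 188.82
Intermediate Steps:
V(P) = 0 (V(P) = -4 + (2 - 1*(-2)) = -4 + (2 + 2) = -4 + 4 = 0)
G(x) = x (G(x) = 0 + x = x)
√(35503 + G(C)) = √(35503 + 149) = √35652 = 2*√8913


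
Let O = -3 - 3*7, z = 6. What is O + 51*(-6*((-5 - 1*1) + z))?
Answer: -24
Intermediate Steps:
O = -24 (O = -3 - 21 = -24)
O + 51*(-6*((-5 - 1*1) + z)) = -24 + 51*(-6*((-5 - 1*1) + 6)) = -24 + 51*(-6*((-5 - 1) + 6)) = -24 + 51*(-6*(-6 + 6)) = -24 + 51*(-6*0) = -24 + 51*0 = -24 + 0 = -24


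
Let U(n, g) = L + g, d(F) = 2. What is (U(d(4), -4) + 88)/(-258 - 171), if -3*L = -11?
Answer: -263/1287 ≈ -0.20435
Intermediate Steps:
L = 11/3 (L = -⅓*(-11) = 11/3 ≈ 3.6667)
U(n, g) = 11/3 + g
(U(d(4), -4) + 88)/(-258 - 171) = ((11/3 - 4) + 88)/(-258 - 171) = (-⅓ + 88)/(-429) = (263/3)*(-1/429) = -263/1287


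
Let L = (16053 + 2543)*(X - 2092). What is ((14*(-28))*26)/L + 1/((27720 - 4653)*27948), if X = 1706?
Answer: 821318778641/578440516716612 ≈ 0.0014199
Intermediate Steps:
L = -7178056 (L = (16053 + 2543)*(1706 - 2092) = 18596*(-386) = -7178056)
((14*(-28))*26)/L + 1/((27720 - 4653)*27948) = ((14*(-28))*26)/(-7178056) + 1/((27720 - 4653)*27948) = -392*26*(-1/7178056) + (1/27948)/23067 = -10192*(-1/7178056) + (1/23067)*(1/27948) = 1274/897257 + 1/644676516 = 821318778641/578440516716612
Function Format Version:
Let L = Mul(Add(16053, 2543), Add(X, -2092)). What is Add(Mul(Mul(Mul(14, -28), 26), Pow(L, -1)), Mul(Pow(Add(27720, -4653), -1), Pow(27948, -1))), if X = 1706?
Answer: Rational(821318778641, 578440516716612) ≈ 0.0014199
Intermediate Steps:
L = -7178056 (L = Mul(Add(16053, 2543), Add(1706, -2092)) = Mul(18596, -386) = -7178056)
Add(Mul(Mul(Mul(14, -28), 26), Pow(L, -1)), Mul(Pow(Add(27720, -4653), -1), Pow(27948, -1))) = Add(Mul(Mul(Mul(14, -28), 26), Pow(-7178056, -1)), Mul(Pow(Add(27720, -4653), -1), Pow(27948, -1))) = Add(Mul(Mul(-392, 26), Rational(-1, 7178056)), Mul(Pow(23067, -1), Rational(1, 27948))) = Add(Mul(-10192, Rational(-1, 7178056)), Mul(Rational(1, 23067), Rational(1, 27948))) = Add(Rational(1274, 897257), Rational(1, 644676516)) = Rational(821318778641, 578440516716612)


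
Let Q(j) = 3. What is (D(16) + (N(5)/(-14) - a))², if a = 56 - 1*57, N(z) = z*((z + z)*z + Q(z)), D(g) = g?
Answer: 729/196 ≈ 3.7194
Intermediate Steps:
N(z) = z*(3 + 2*z²) (N(z) = z*((z + z)*z + 3) = z*((2*z)*z + 3) = z*(2*z² + 3) = z*(3 + 2*z²))
a = -1 (a = 56 - 57 = -1)
(D(16) + (N(5)/(-14) - a))² = (16 + ((5*(3 + 2*5²))/(-14) - 1*(-1)))² = (16 + ((5*(3 + 2*25))*(-1/14) + 1))² = (16 + ((5*(3 + 50))*(-1/14) + 1))² = (16 + ((5*53)*(-1/14) + 1))² = (16 + (265*(-1/14) + 1))² = (16 + (-265/14 + 1))² = (16 - 251/14)² = (-27/14)² = 729/196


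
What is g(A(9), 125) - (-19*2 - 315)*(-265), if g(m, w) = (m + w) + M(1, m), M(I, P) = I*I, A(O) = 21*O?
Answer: -93230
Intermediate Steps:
M(I, P) = I²
g(m, w) = 1 + m + w (g(m, w) = (m + w) + 1² = (m + w) + 1 = 1 + m + w)
g(A(9), 125) - (-19*2 - 315)*(-265) = (1 + 21*9 + 125) - (-19*2 - 315)*(-265) = (1 + 189 + 125) - (-38 - 315)*(-265) = 315 - (-353)*(-265) = 315 - 1*93545 = 315 - 93545 = -93230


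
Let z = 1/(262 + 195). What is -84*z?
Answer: -84/457 ≈ -0.18381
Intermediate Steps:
z = 1/457 ≈ 0.0021882
-84*z = -84*1/457 = -84/457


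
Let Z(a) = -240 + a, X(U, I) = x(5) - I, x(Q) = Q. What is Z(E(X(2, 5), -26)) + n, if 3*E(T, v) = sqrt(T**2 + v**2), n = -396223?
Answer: -1189363/3 ≈ -3.9645e+5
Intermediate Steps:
X(U, I) = 5 - I
E(T, v) = sqrt(T**2 + v**2)/3
Z(E(X(2, 5), -26)) + n = (-240 + sqrt((5 - 1*5)**2 + (-26)**2)/3) - 396223 = (-240 + sqrt((5 - 5)**2 + 676)/3) - 396223 = (-240 + sqrt(0**2 + 676)/3) - 396223 = (-240 + sqrt(0 + 676)/3) - 396223 = (-240 + sqrt(676)/3) - 396223 = (-240 + (1/3)*26) - 396223 = (-240 + 26/3) - 396223 = -694/3 - 396223 = -1189363/3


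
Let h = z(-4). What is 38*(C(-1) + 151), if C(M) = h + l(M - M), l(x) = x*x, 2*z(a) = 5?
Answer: 5833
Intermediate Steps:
z(a) = 5/2 (z(a) = (½)*5 = 5/2)
h = 5/2 ≈ 2.5000
l(x) = x²
C(M) = 5/2 (C(M) = 5/2 + (M - M)² = 5/2 + 0² = 5/2 + 0 = 5/2)
38*(C(-1) + 151) = 38*(5/2 + 151) = 38*(307/2) = 5833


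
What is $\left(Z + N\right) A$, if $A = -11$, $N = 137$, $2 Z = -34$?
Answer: $-1320$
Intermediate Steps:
$Z = -17$ ($Z = \frac{1}{2} \left(-34\right) = -17$)
$\left(Z + N\right) A = \left(-17 + 137\right) \left(-11\right) = 120 \left(-11\right) = -1320$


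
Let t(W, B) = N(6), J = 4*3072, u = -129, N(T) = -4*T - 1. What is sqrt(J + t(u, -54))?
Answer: sqrt(12263) ≈ 110.74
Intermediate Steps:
N(T) = -1 - 4*T
J = 12288
t(W, B) = -25 (t(W, B) = -1 - 4*6 = -1 - 24 = -25)
sqrt(J + t(u, -54)) = sqrt(12288 - 25) = sqrt(12263)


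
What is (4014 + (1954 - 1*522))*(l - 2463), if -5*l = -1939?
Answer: -56507696/5 ≈ -1.1302e+7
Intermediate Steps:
l = 1939/5 (l = -1/5*(-1939) = 1939/5 ≈ 387.80)
(4014 + (1954 - 1*522))*(l - 2463) = (4014 + (1954 - 1*522))*(1939/5 - 2463) = (4014 + (1954 - 522))*(-10376/5) = (4014 + 1432)*(-10376/5) = 5446*(-10376/5) = -56507696/5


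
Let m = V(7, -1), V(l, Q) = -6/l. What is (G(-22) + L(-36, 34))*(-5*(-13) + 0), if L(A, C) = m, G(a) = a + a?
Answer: -20410/7 ≈ -2915.7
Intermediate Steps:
m = -6/7 ≈ -0.85714
G(a) = 2*a
L(A, C) = -6/7
(G(-22) + L(-36, 34))*(-5*(-13) + 0) = (2*(-22) - 6/7)*(-5*(-13) + 0) = (-44 - 6/7)*(65 + 0) = -314/7*65 = -20410/7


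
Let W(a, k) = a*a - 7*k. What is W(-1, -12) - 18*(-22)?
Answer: 481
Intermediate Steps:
W(a, k) = a² - 7*k
W(-1, -12) - 18*(-22) = ((-1)² - 7*(-12)) - 18*(-22) = (1 + 84) + 396 = 85 + 396 = 481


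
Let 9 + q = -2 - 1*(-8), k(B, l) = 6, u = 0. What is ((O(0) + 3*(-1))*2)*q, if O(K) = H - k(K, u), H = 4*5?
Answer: -66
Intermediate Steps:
q = -3 (q = -9 + (-2 - 1*(-8)) = -9 + (-2 + 8) = -9 + 6 = -3)
H = 20
O(K) = 14 (O(K) = 20 - 1*6 = 20 - 6 = 14)
((O(0) + 3*(-1))*2)*q = ((14 + 3*(-1))*2)*(-3) = ((14 - 3)*2)*(-3) = (11*2)*(-3) = 22*(-3) = -66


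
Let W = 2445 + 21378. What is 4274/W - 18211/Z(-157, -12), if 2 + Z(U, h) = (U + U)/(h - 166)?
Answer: 12870635957/166761 ≈ 77180.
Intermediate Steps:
W = 23823
Z(U, h) = -2 + 2*U/(-166 + h) (Z(U, h) = -2 + (U + U)/(h - 166) = -2 + (2*U)/(-166 + h) = -2 + 2*U/(-166 + h))
4274/W - 18211/Z(-157, -12) = 4274/23823 - 18211*(-166 - 12)/(2*(166 - 157 - 1*(-12))) = 4274*(1/23823) - 18211*(-89/(166 - 157 + 12)) = 4274/23823 - 18211/(2*(-1/178)*21) = 4274/23823 - 18211/(-21/89) = 4274/23823 - 18211*(-89/21) = 4274/23823 + 1620779/21 = 12870635957/166761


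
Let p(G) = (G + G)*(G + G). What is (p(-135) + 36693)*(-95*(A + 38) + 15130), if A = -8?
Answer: 1345802040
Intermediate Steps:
p(G) = 4*G² (p(G) = (2*G)*(2*G) = 4*G²)
(p(-135) + 36693)*(-95*(A + 38) + 15130) = (4*(-135)² + 36693)*(-95*(-8 + 38) + 15130) = (4*18225 + 36693)*(-95*30 + 15130) = (72900 + 36693)*(-2850 + 15130) = 109593*12280 = 1345802040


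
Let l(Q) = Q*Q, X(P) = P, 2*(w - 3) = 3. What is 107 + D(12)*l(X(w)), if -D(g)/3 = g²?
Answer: -8641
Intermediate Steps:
w = 9/2 (w = 3 + (½)*3 = 3 + 3/2 = 9/2 ≈ 4.5000)
D(g) = -3*g²
l(Q) = Q²
107 + D(12)*l(X(w)) = 107 + (-3*12²)*(9/2)² = 107 - 3*144*(81/4) = 107 - 432*81/4 = 107 - 8748 = -8641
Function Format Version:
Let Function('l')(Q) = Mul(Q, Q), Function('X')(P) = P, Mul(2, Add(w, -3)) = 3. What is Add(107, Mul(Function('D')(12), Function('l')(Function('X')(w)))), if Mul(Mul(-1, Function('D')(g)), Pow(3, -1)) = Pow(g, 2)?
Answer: -8641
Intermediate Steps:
w = Rational(9, 2) (w = Add(3, Mul(Rational(1, 2), 3)) = Add(3, Rational(3, 2)) = Rational(9, 2) ≈ 4.5000)
Function('D')(g) = Mul(-3, Pow(g, 2))
Function('l')(Q) = Pow(Q, 2)
Add(107, Mul(Function('D')(12), Function('l')(Function('X')(w)))) = Add(107, Mul(Mul(-3, Pow(12, 2)), Pow(Rational(9, 2), 2))) = Add(107, Mul(Mul(-3, 144), Rational(81, 4))) = Add(107, Mul(-432, Rational(81, 4))) = Add(107, -8748) = -8641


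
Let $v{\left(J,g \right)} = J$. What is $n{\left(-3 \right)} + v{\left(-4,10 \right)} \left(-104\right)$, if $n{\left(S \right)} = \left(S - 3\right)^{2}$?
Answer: $452$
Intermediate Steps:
$n{\left(S \right)} = \left(-3 + S\right)^{2}$
$n{\left(-3 \right)} + v{\left(-4,10 \right)} \left(-104\right) = \left(-3 - 3\right)^{2} - -416 = \left(-6\right)^{2} + 416 = 36 + 416 = 452$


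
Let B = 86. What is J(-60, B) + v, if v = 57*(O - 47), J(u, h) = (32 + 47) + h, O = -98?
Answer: -8100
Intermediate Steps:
J(u, h) = 79 + h
v = -8265 (v = 57*(-98 - 47) = 57*(-145) = -8265)
J(-60, B) + v = (79 + 86) - 8265 = 165 - 8265 = -8100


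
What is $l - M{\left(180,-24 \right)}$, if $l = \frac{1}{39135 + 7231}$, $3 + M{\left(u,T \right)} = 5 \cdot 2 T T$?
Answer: $- \frac{266929061}{46366} \approx -5757.0$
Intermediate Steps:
$M{\left(u,T \right)} = -3 + 10 T^{2}$ ($M{\left(u,T \right)} = -3 + 5 \cdot 2 T T = -3 + 10 T T = -3 + 10 T^{2}$)
$l = \frac{1}{46366} \approx 2.1568 \cdot 10^{-5}$
$l - M{\left(180,-24 \right)} = \frac{1}{46366} - \left(-3 + 10 \left(-24\right)^{2}\right) = \frac{1}{46366} - \left(-3 + 10 \cdot 576\right) = \frac{1}{46366} - \left(-3 + 5760\right) = \frac{1}{46366} - 5757 = - \frac{266929061}{46366}$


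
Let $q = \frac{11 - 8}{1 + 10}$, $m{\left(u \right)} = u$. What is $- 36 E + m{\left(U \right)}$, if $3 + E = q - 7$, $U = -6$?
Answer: $\frac{3786}{11} \approx 344.18$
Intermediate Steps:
$q = \frac{3}{11} \approx 0.27273$
$E = - \frac{107}{11}$ ($E = -3 + \left(\frac{3}{11} - 7\right) = -3 - \frac{74}{11} = - \frac{107}{11} \approx -9.7273$)
$- 36 E + m{\left(U \right)} = \left(-36\right) \left(- \frac{107}{11}\right) - 6 = \frac{3852}{11} - 6 = \frac{3786}{11}$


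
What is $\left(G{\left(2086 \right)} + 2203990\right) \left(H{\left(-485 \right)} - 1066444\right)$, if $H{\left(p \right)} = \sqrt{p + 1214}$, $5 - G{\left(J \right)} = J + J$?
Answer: $-2345928644191$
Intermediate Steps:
$G{\left(J \right)} = 5 - 2 J$ ($G{\left(J \right)} = 5 - \left(J + J\right) = 5 - 2 J$)
$H{\left(p \right)} = \sqrt{1214 + p}$
$\left(G{\left(2086 \right)} + 2203990\right) \left(H{\left(-485 \right)} - 1066444\right) = \left(\left(5 - 4172\right) + 2203990\right) \left(\sqrt{1214 - 485} - 1066444\right) = \left(\left(5 - 4172\right) + 2203990\right) \left(\sqrt{729} - 1066444\right) = \left(-4167 + 2203990\right) \left(27 - 1066444\right) = 2199823 \left(-1066417\right) = -2345928644191$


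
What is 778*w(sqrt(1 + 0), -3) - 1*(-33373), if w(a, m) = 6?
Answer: 38041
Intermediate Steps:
778*w(sqrt(1 + 0), -3) - 1*(-33373) = 778*6 - 1*(-33373) = 4668 + 33373 = 38041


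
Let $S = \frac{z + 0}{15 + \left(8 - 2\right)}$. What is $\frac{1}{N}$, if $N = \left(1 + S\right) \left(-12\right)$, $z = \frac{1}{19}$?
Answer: $- \frac{133}{1600} \approx -0.083125$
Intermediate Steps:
$z = \frac{1}{19} \approx 0.052632$
$S = \frac{1}{399}$ ($S = \frac{\frac{1}{19} + 0}{15 + \left(8 - 2\right)} = \frac{1}{19 \left(15 + \left(8 - 2\right)\right)} = \frac{1}{19 \left(15 + 6\right)} = \frac{1}{19 \cdot 21} = \frac{1}{19} \cdot \frac{1}{21} = \frac{1}{399} \approx 0.0025063$)
$N = - \frac{1600}{133}$ ($N = \left(1 + \frac{1}{399}\right) \left(-12\right) = \frac{400}{399} \left(-12\right) = - \frac{1600}{133} \approx -12.03$)
$\frac{1}{N} = \frac{1}{- \frac{1600}{133}} = - \frac{133}{1600}$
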